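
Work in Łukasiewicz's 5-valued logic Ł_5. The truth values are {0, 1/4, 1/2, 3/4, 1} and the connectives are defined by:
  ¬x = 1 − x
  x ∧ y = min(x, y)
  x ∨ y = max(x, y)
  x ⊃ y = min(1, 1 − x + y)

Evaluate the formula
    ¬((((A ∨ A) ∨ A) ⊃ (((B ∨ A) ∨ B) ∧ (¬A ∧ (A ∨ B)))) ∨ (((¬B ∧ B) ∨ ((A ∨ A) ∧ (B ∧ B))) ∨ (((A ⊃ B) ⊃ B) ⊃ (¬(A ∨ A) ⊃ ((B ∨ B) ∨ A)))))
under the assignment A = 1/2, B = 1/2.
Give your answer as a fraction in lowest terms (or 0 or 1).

0

A ∨ A = 1/2 ∨ 1/2 = 1/2
(A ∨ A) ∨ A = 1/2 ∨ 1/2 = 1/2
B ∨ A = 1/2 ∨ 1/2 = 1/2
(B ∨ A) ∨ B = 1/2 ∨ 1/2 = 1/2
¬A = ¬1/2 = 1/2
A ∨ B = 1/2 ∨ 1/2 = 1/2
¬A ∧ (A ∨ B) = 1/2 ∧ 1/2 = 1/2
((B ∨ A) ∨ B) ∧ (¬A ∧ (A ∨ B)) = 1/2 ∧ 1/2 = 1/2
((A ∨ A) ∨ A) ⊃ (((B ∨ A) ∨ B) ∧ (¬A ∧ (A ∨ B))) = 1/2 ⊃ 1/2 = 1
¬B = ¬1/2 = 1/2
¬B ∧ B = 1/2 ∧ 1/2 = 1/2
A ∨ A = 1/2 ∨ 1/2 = 1/2
B ∧ B = 1/2 ∧ 1/2 = 1/2
(A ∨ A) ∧ (B ∧ B) = 1/2 ∧ 1/2 = 1/2
(¬B ∧ B) ∨ ((A ∨ A) ∧ (B ∧ B)) = 1/2 ∨ 1/2 = 1/2
A ⊃ B = 1/2 ⊃ 1/2 = 1
(A ⊃ B) ⊃ B = 1 ⊃ 1/2 = 1/2
A ∨ A = 1/2 ∨ 1/2 = 1/2
¬(A ∨ A) = ¬1/2 = 1/2
B ∨ B = 1/2 ∨ 1/2 = 1/2
(B ∨ B) ∨ A = 1/2 ∨ 1/2 = 1/2
¬(A ∨ A) ⊃ ((B ∨ B) ∨ A) = 1/2 ⊃ 1/2 = 1
((A ⊃ B) ⊃ B) ⊃ (¬(A ∨ A) ⊃ ((B ∨ B) ∨ A)) = 1/2 ⊃ 1 = 1
((¬B ∧ B) ∨ ((A ∨ A) ∧ (B ∧ B))) ∨ (((A ⊃ B) ⊃ B) ⊃ (¬(A ∨ A) ⊃ ((B ∨ B) ∨ A))) = 1/2 ∨ 1 = 1
(((A ∨ A) ∨ A) ⊃ (((B ∨ A) ∨ B) ∧ (¬A ∧ (A ∨ B)))) ∨ (((¬B ∧ B) ∨ ((A ∨ A) ∧ (B ∧ B))) ∨ (((A ⊃ B) ⊃ B) ⊃ (¬(A ∨ A) ⊃ ((B ∨ B) ∨ A)))) = 1 ∨ 1 = 1
¬((((A ∨ A) ∨ A) ⊃ (((B ∨ A) ∨ B) ∧ (¬A ∧ (A ∨ B)))) ∨ (((¬B ∧ B) ∨ ((A ∨ A) ∧ (B ∧ B))) ∨ (((A ⊃ B) ⊃ B) ⊃ (¬(A ∨ A) ⊃ ((B ∨ B) ∨ A))))) = ¬1 = 0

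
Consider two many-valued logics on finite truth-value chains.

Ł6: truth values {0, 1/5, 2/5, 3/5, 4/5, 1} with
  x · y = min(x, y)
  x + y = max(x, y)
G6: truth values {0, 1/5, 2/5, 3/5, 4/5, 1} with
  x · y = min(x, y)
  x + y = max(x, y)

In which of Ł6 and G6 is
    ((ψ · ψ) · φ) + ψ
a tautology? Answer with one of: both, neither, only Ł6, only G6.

neither

In Ł6: at φ = 0, ψ = 0 the value is 0 — not a tautology.
In G6: at φ = 0, ψ = 0 the value is 0 — not a tautology.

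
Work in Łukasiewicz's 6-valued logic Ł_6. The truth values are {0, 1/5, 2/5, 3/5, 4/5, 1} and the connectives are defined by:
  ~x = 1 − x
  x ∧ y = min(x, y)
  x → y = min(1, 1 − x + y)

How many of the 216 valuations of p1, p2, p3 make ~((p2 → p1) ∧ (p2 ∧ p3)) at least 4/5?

132

value 1: 71 assignments (counts)
value 4/5: 61 assignments (counts)
value 3/5: 48 assignments
value 2/5: 26 assignments
value 1/5: 9 assignments
value 0: 1 assignment
So 132 of the 216 assignments meet the threshold.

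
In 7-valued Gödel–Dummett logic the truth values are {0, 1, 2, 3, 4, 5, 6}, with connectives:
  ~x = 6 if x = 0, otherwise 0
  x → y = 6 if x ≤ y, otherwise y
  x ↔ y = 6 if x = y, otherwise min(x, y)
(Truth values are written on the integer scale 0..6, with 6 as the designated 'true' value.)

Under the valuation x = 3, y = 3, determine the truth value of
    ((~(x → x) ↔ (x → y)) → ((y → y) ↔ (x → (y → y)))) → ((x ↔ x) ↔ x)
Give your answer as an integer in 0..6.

3

x → x = 3 → 3 = 6
~(x → x) = ~6 = 0
x → y = 3 → 3 = 6
~(x → x) ↔ (x → y) = 0 ↔ 6 = 0
y → y = 3 → 3 = 6
y → y = 3 → 3 = 6
x → (y → y) = 3 → 6 = 6
(y → y) ↔ (x → (y → y)) = 6 ↔ 6 = 6
(~(x → x) ↔ (x → y)) → ((y → y) ↔ (x → (y → y))) = 0 → 6 = 6
x ↔ x = 3 ↔ 3 = 6
(x ↔ x) ↔ x = 6 ↔ 3 = 3
((~(x → x) ↔ (x → y)) → ((y → y) ↔ (x → (y → y)))) → ((x ↔ x) ↔ x) = 6 → 3 = 3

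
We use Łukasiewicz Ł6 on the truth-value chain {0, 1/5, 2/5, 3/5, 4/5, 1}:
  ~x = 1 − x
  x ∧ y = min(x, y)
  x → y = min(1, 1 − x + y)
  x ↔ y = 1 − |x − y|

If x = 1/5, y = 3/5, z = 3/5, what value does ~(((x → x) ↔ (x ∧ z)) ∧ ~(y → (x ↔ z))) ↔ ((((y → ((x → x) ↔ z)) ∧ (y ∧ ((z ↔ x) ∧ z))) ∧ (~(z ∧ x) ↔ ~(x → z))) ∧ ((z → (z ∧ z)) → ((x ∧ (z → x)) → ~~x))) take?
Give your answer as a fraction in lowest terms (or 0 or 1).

1/5

x → x = 1/5 → 1/5 = 1
x ∧ z = 1/5 ∧ 3/5 = 1/5
(x → x) ↔ (x ∧ z) = 1 ↔ 1/5 = 1/5
x ↔ z = 1/5 ↔ 3/5 = 3/5
y → (x ↔ z) = 3/5 → 3/5 = 1
~(y → (x ↔ z)) = ~1 = 0
((x → x) ↔ (x ∧ z)) ∧ ~(y → (x ↔ z)) = 1/5 ∧ 0 = 0
~(((x → x) ↔ (x ∧ z)) ∧ ~(y → (x ↔ z))) = ~0 = 1
x → x = 1/5 → 1/5 = 1
(x → x) ↔ z = 1 ↔ 3/5 = 3/5
y → ((x → x) ↔ z) = 3/5 → 3/5 = 1
z ↔ x = 3/5 ↔ 1/5 = 3/5
(z ↔ x) ∧ z = 3/5 ∧ 3/5 = 3/5
y ∧ ((z ↔ x) ∧ z) = 3/5 ∧ 3/5 = 3/5
(y → ((x → x) ↔ z)) ∧ (y ∧ ((z ↔ x) ∧ z)) = 1 ∧ 3/5 = 3/5
z ∧ x = 3/5 ∧ 1/5 = 1/5
~(z ∧ x) = ~1/5 = 4/5
x → z = 1/5 → 3/5 = 1
~(x → z) = ~1 = 0
~(z ∧ x) ↔ ~(x → z) = 4/5 ↔ 0 = 1/5
((y → ((x → x) ↔ z)) ∧ (y ∧ ((z ↔ x) ∧ z))) ∧ (~(z ∧ x) ↔ ~(x → z)) = 3/5 ∧ 1/5 = 1/5
z ∧ z = 3/5 ∧ 3/5 = 3/5
z → (z ∧ z) = 3/5 → 3/5 = 1
z → x = 3/5 → 1/5 = 3/5
x ∧ (z → x) = 1/5 ∧ 3/5 = 1/5
~x = ~1/5 = 4/5
~~x = ~4/5 = 1/5
(x ∧ (z → x)) → ~~x = 1/5 → 1/5 = 1
(z → (z ∧ z)) → ((x ∧ (z → x)) → ~~x) = 1 → 1 = 1
(((y → ((x → x) ↔ z)) ∧ (y ∧ ((z ↔ x) ∧ z))) ∧ (~(z ∧ x) ↔ ~(x → z))) ∧ ((z → (z ∧ z)) → ((x ∧ (z → x)) → ~~x)) = 1/5 ∧ 1 = 1/5
~(((x → x) ↔ (x ∧ z)) ∧ ~(y → (x ↔ z))) ↔ ((((y → ((x → x) ↔ z)) ∧ (y ∧ ((z ↔ x) ∧ z))) ∧ (~(z ∧ x) ↔ ~(x → z))) ∧ ((z → (z ∧ z)) → ((x ∧ (z → x)) → ~~x))) = 1 ↔ 1/5 = 1/5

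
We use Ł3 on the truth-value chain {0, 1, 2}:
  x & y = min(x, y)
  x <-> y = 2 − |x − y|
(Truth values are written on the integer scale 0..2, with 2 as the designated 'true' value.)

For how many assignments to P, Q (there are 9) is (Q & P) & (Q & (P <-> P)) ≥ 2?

P = 0, Q = 0 ↦ 0  <
P = 0, Q = 1 ↦ 0  <
P = 0, Q = 2 ↦ 0  <
P = 1, Q = 0 ↦ 0  <
P = 1, Q = 1 ↦ 1  <
P = 1, Q = 2 ↦ 1  <
P = 2, Q = 0 ↦ 0  <
P = 2, Q = 1 ↦ 1  <
P = 2, Q = 2 ↦ 2  ≥
So 1 of the 9 assignments meets the threshold.

1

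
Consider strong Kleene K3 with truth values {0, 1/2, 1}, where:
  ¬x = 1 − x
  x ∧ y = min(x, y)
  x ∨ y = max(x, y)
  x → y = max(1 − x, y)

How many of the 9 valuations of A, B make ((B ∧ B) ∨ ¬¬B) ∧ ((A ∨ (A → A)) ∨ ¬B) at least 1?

A = 0, B = 0 ↦ 0  <
A = 0, B = 1/2 ↦ 1/2  <
A = 0, B = 1 ↦ 1  ≥
A = 1/2, B = 0 ↦ 0  <
A = 1/2, B = 1/2 ↦ 1/2  <
A = 1/2, B = 1 ↦ 1/2  <
A = 1, B = 0 ↦ 0  <
A = 1, B = 1/2 ↦ 1/2  <
A = 1, B = 1 ↦ 1  ≥
So 2 of the 9 assignments meet the threshold.

2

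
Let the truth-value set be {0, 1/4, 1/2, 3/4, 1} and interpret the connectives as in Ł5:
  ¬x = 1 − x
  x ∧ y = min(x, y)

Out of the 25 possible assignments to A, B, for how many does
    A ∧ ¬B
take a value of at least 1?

1

value 1: 1 assignment (counts)
value 3/4: 3 assignments
value 1/2: 5 assignments
value 1/4: 7 assignments
value 0: 9 assignments
So 1 of the 25 assignments meets the threshold.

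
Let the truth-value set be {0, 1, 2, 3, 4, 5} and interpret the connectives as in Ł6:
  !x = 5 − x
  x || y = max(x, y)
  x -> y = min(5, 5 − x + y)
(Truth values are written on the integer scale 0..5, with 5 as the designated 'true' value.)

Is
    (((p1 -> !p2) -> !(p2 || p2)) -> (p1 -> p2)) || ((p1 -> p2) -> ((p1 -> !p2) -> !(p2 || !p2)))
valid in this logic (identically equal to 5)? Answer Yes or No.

No

Counterexample: take p1 = 1, p2 = 0.
!p2 = !0 = 5
p1 -> !p2 = 1 -> 5 = 5
p2 || p2 = 0 || 0 = 0
!(p2 || p2) = !0 = 5
(p1 -> !p2) -> !(p2 || p2) = 5 -> 5 = 5
p1 -> p2 = 1 -> 0 = 4
((p1 -> !p2) -> !(p2 || p2)) -> (p1 -> p2) = 5 -> 4 = 4
p1 -> p2 = 1 -> 0 = 4
!p2 = !0 = 5
p1 -> !p2 = 1 -> 5 = 5
!p2 = !0 = 5
p2 || !p2 = 0 || 5 = 5
!(p2 || !p2) = !5 = 0
(p1 -> !p2) -> !(p2 || !p2) = 5 -> 0 = 0
(p1 -> p2) -> ((p1 -> !p2) -> !(p2 || !p2)) = 4 -> 0 = 1
(((p1 -> !p2) -> !(p2 || p2)) -> (p1 -> p2)) || ((p1 -> p2) -> ((p1 -> !p2) -> !(p2 || !p2))) = 4 || 1 = 4
This gives 4 ≠ 5.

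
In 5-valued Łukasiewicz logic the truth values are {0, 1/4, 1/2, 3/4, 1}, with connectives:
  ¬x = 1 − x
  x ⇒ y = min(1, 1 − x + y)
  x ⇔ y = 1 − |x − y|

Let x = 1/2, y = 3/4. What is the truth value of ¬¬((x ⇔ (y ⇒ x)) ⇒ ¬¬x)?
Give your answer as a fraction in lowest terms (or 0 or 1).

y ⇒ x = 3/4 ⇒ 1/2 = 3/4
x ⇔ (y ⇒ x) = 1/2 ⇔ 3/4 = 3/4
¬x = ¬1/2 = 1/2
¬¬x = ¬1/2 = 1/2
(x ⇔ (y ⇒ x)) ⇒ ¬¬x = 3/4 ⇒ 1/2 = 3/4
¬((x ⇔ (y ⇒ x)) ⇒ ¬¬x) = ¬3/4 = 1/4
¬¬((x ⇔ (y ⇒ x)) ⇒ ¬¬x) = ¬1/4 = 3/4

3/4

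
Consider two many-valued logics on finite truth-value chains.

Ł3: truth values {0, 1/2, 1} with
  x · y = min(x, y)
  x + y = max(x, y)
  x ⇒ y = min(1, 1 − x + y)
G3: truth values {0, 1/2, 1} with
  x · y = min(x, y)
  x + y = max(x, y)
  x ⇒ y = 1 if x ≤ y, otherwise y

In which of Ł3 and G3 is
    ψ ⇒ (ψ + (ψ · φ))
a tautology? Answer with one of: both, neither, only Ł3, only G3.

In Ł3: every assignment gives 1 — tautology.
In G3: every assignment gives 1 — tautology.

both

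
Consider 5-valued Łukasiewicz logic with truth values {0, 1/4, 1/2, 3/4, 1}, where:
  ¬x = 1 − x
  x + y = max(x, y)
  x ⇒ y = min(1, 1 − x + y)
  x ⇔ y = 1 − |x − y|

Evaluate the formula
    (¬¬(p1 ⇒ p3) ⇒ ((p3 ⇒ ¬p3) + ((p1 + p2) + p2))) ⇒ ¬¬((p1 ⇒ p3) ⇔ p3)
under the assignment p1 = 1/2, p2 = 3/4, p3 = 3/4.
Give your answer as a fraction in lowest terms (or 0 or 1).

p1 ⇒ p3 = 1/2 ⇒ 3/4 = 1
¬(p1 ⇒ p3) = ¬1 = 0
¬¬(p1 ⇒ p3) = ¬0 = 1
¬p3 = ¬3/4 = 1/4
p3 ⇒ ¬p3 = 3/4 ⇒ 1/4 = 1/2
p1 + p2 = 1/2 + 3/4 = 3/4
(p1 + p2) + p2 = 3/4 + 3/4 = 3/4
(p3 ⇒ ¬p3) + ((p1 + p2) + p2) = 1/2 + 3/4 = 3/4
¬¬(p1 ⇒ p3) ⇒ ((p3 ⇒ ¬p3) + ((p1 + p2) + p2)) = 1 ⇒ 3/4 = 3/4
p1 ⇒ p3 = 1/2 ⇒ 3/4 = 1
(p1 ⇒ p3) ⇔ p3 = 1 ⇔ 3/4 = 3/4
¬((p1 ⇒ p3) ⇔ p3) = ¬3/4 = 1/4
¬¬((p1 ⇒ p3) ⇔ p3) = ¬1/4 = 3/4
(¬¬(p1 ⇒ p3) ⇒ ((p3 ⇒ ¬p3) + ((p1 + p2) + p2))) ⇒ ¬¬((p1 ⇒ p3) ⇔ p3) = 3/4 ⇒ 3/4 = 1

1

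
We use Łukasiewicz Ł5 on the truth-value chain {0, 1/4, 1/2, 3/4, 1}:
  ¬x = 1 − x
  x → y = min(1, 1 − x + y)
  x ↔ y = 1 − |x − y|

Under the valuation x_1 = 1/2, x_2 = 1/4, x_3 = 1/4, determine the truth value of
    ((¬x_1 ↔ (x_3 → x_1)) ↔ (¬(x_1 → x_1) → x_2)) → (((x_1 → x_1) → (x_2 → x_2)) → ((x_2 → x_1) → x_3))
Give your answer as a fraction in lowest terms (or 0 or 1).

¬x_1 = ¬1/2 = 1/2
x_3 → x_1 = 1/4 → 1/2 = 1
¬x_1 ↔ (x_3 → x_1) = 1/2 ↔ 1 = 1/2
x_1 → x_1 = 1/2 → 1/2 = 1
¬(x_1 → x_1) = ¬1 = 0
¬(x_1 → x_1) → x_2 = 0 → 1/4 = 1
(¬x_1 ↔ (x_3 → x_1)) ↔ (¬(x_1 → x_1) → x_2) = 1/2 ↔ 1 = 1/2
x_1 → x_1 = 1/2 → 1/2 = 1
x_2 → x_2 = 1/4 → 1/4 = 1
(x_1 → x_1) → (x_2 → x_2) = 1 → 1 = 1
x_2 → x_1 = 1/4 → 1/2 = 1
(x_2 → x_1) → x_3 = 1 → 1/4 = 1/4
((x_1 → x_1) → (x_2 → x_2)) → ((x_2 → x_1) → x_3) = 1 → 1/4 = 1/4
((¬x_1 ↔ (x_3 → x_1)) ↔ (¬(x_1 → x_1) → x_2)) → (((x_1 → x_1) → (x_2 → x_2)) → ((x_2 → x_1) → x_3)) = 1/2 → 1/4 = 3/4

3/4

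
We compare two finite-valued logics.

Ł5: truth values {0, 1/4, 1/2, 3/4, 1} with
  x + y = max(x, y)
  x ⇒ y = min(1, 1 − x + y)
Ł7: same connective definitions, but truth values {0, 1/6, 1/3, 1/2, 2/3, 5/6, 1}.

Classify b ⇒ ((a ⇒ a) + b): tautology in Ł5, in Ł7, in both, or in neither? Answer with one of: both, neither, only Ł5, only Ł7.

In Ł5: every assignment gives 1 — tautology.
In Ł7: every assignment gives 1 — tautology.

both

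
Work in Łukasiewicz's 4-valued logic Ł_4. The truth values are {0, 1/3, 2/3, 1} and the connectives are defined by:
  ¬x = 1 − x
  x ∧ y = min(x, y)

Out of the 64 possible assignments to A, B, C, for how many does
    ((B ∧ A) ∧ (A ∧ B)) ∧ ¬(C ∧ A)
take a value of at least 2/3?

8

value 1: 1 assignment (counts)
value 2/3: 7 assignments (counts)
value 1/3: 25 assignments
value 0: 31 assignments
So 8 of the 64 assignments meet the threshold.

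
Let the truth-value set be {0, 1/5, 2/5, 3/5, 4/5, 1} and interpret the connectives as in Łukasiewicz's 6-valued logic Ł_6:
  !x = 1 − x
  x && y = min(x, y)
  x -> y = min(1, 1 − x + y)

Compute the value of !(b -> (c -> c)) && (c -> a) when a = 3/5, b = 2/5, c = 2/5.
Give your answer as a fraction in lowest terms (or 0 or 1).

c -> c = 2/5 -> 2/5 = 1
b -> (c -> c) = 2/5 -> 1 = 1
!(b -> (c -> c)) = !1 = 0
c -> a = 2/5 -> 3/5 = 1
!(b -> (c -> c)) && (c -> a) = 0 && 1 = 0

0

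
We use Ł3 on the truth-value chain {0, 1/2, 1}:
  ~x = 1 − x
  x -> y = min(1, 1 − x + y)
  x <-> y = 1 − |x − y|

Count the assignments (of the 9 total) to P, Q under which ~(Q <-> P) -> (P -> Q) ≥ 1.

P = 0, Q = 0 ↦ 1  ≥
P = 0, Q = 1/2 ↦ 1  ≥
P = 0, Q = 1 ↦ 1  ≥
P = 1/2, Q = 0 ↦ 1  ≥
P = 1/2, Q = 1/2 ↦ 1  ≥
P = 1/2, Q = 1 ↦ 1  ≥
P = 1, Q = 0 ↦ 0  <
P = 1, Q = 1/2 ↦ 1  ≥
P = 1, Q = 1 ↦ 1  ≥
So 8 of the 9 assignments meet the threshold.

8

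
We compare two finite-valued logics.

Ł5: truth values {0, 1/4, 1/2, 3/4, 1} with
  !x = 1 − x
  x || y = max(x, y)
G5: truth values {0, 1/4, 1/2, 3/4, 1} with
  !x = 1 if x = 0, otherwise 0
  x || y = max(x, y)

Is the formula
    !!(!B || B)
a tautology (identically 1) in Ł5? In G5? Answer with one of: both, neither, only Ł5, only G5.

only G5

In Ł5: at B = 1/4 the value is 3/4 — not a tautology.
In G5: every assignment gives 1 — tautology.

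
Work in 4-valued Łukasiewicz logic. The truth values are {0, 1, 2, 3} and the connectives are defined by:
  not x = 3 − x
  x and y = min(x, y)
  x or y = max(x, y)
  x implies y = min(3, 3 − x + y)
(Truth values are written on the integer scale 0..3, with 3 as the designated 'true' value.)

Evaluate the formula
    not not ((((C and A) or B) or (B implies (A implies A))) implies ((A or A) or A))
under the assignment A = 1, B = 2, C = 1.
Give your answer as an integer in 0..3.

C and A = 1 and 1 = 1
(C and A) or B = 1 or 2 = 2
A implies A = 1 implies 1 = 3
B implies (A implies A) = 2 implies 3 = 3
((C and A) or B) or (B implies (A implies A)) = 2 or 3 = 3
A or A = 1 or 1 = 1
(A or A) or A = 1 or 1 = 1
(((C and A) or B) or (B implies (A implies A))) implies ((A or A) or A) = 3 implies 1 = 1
not ((((C and A) or B) or (B implies (A implies A))) implies ((A or A) or A)) = not 1 = 2
not not ((((C and A) or B) or (B implies (A implies A))) implies ((A or A) or A)) = not 2 = 1

1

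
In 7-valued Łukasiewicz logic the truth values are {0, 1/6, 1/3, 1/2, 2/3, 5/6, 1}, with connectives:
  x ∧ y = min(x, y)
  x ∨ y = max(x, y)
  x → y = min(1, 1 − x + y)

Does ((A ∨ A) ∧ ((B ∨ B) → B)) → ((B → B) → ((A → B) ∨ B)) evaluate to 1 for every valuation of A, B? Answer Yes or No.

No

Counterexample: take A = 2/3, B = 0.
A ∨ A = 2/3 ∨ 2/3 = 2/3
B ∨ B = 0 ∨ 0 = 0
(B ∨ B) → B = 0 → 0 = 1
(A ∨ A) ∧ ((B ∨ B) → B) = 2/3 ∧ 1 = 2/3
B → B = 0 → 0 = 1
A → B = 2/3 → 0 = 1/3
(A → B) ∨ B = 1/3 ∨ 0 = 1/3
(B → B) → ((A → B) ∨ B) = 1 → 1/3 = 1/3
((A ∨ A) ∧ ((B ∨ B) → B)) → ((B → B) → ((A → B) ∨ B)) = 2/3 → 1/3 = 2/3
This gives 2/3 ≠ 1.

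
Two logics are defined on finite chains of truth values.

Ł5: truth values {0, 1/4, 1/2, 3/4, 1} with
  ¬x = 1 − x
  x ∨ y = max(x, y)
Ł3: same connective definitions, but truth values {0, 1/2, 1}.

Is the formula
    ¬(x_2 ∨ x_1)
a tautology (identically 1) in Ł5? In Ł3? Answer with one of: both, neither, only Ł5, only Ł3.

In Ł5: at x_1 = 0, x_2 = 1/4 the value is 3/4 — not a tautology.
In Ł3: at x_1 = 0, x_2 = 1/2 the value is 1/2 — not a tautology.

neither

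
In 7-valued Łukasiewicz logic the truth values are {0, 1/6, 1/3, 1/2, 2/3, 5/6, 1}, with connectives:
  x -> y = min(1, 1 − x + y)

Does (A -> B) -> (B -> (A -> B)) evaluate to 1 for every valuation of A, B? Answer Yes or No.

Yes

At A = 1/2, B = 1, for instance:
A -> B = 1/2 -> 1 = 1
B -> (A -> B) = 1 -> 1 = 1
(A -> B) -> (B -> (A -> B)) = 1 -> 1 = 1
and checking the remaining 48 assignments likewise gives ≥ 1 in every case.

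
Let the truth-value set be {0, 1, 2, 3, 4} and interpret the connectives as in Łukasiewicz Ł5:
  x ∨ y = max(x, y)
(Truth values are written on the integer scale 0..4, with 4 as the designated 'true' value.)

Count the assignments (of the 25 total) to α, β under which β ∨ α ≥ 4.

9

value 4: 9 assignments (counts)
value 3: 7 assignments
value 2: 5 assignments
value 1: 3 assignments
value 0: 1 assignment
So 9 of the 25 assignments meet the threshold.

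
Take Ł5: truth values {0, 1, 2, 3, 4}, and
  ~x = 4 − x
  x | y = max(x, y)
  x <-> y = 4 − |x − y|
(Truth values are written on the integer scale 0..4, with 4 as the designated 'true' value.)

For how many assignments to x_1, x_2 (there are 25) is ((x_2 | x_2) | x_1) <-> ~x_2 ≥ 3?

9

value 4: 5 assignments (counts)
value 3: 4 assignments (counts)
value 2: 8 assignments
value 1: 2 assignments
value 0: 6 assignments
So 9 of the 25 assignments meet the threshold.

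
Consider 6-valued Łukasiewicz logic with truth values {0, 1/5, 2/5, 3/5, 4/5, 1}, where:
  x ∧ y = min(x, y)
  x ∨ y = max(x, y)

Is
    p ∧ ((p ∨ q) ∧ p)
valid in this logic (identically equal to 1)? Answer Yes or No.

Counterexample: take p = 0, q = 0.
p ∨ q = 0 ∨ 0 = 0
(p ∨ q) ∧ p = 0 ∧ 0 = 0
p ∧ ((p ∨ q) ∧ p) = 0 ∧ 0 = 0
This gives 0 ≠ 1.

No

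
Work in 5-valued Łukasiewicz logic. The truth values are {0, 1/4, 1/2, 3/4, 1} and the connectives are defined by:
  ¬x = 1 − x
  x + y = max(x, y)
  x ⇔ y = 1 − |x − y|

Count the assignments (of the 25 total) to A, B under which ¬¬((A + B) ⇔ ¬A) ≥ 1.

value 1: 5 assignments (counts)
value 3/4: 4 assignments
value 1/2: 8 assignments
value 1/4: 2 assignments
value 0: 6 assignments
So 5 of the 25 assignments meet the threshold.

5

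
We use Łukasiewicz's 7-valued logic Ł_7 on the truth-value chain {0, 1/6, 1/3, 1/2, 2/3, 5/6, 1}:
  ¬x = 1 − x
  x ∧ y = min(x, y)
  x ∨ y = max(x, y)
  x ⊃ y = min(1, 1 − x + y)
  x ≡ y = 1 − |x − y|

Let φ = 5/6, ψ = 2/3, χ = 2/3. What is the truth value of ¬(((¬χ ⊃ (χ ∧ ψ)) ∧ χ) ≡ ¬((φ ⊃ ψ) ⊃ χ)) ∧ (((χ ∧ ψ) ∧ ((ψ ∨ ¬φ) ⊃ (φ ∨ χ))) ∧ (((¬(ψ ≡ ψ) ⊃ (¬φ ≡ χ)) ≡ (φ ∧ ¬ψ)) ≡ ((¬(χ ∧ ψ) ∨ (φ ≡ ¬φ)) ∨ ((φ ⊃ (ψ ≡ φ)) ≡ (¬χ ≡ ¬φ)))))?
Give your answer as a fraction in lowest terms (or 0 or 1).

¬χ = ¬2/3 = 1/3
χ ∧ ψ = 2/3 ∧ 2/3 = 2/3
¬χ ⊃ (χ ∧ ψ) = 1/3 ⊃ 2/3 = 1
(¬χ ⊃ (χ ∧ ψ)) ∧ χ = 1 ∧ 2/3 = 2/3
φ ⊃ ψ = 5/6 ⊃ 2/3 = 5/6
(φ ⊃ ψ) ⊃ χ = 5/6 ⊃ 2/3 = 5/6
¬((φ ⊃ ψ) ⊃ χ) = ¬5/6 = 1/6
((¬χ ⊃ (χ ∧ ψ)) ∧ χ) ≡ ¬((φ ⊃ ψ) ⊃ χ) = 2/3 ≡ 1/6 = 1/2
¬(((¬χ ⊃ (χ ∧ ψ)) ∧ χ) ≡ ¬((φ ⊃ ψ) ⊃ χ)) = ¬1/2 = 1/2
χ ∧ ψ = 2/3 ∧ 2/3 = 2/3
¬φ = ¬5/6 = 1/6
ψ ∨ ¬φ = 2/3 ∨ 1/6 = 2/3
φ ∨ χ = 5/6 ∨ 2/3 = 5/6
(ψ ∨ ¬φ) ⊃ (φ ∨ χ) = 2/3 ⊃ 5/6 = 1
(χ ∧ ψ) ∧ ((ψ ∨ ¬φ) ⊃ (φ ∨ χ)) = 2/3 ∧ 1 = 2/3
ψ ≡ ψ = 2/3 ≡ 2/3 = 1
¬(ψ ≡ ψ) = ¬1 = 0
¬φ = ¬5/6 = 1/6
¬φ ≡ χ = 1/6 ≡ 2/3 = 1/2
¬(ψ ≡ ψ) ⊃ (¬φ ≡ χ) = 0 ⊃ 1/2 = 1
¬ψ = ¬2/3 = 1/3
φ ∧ ¬ψ = 5/6 ∧ 1/3 = 1/3
(¬(ψ ≡ ψ) ⊃ (¬φ ≡ χ)) ≡ (φ ∧ ¬ψ) = 1 ≡ 1/3 = 1/3
χ ∧ ψ = 2/3 ∧ 2/3 = 2/3
¬(χ ∧ ψ) = ¬2/3 = 1/3
¬φ = ¬5/6 = 1/6
φ ≡ ¬φ = 5/6 ≡ 1/6 = 1/3
¬(χ ∧ ψ) ∨ (φ ≡ ¬φ) = 1/3 ∨ 1/3 = 1/3
ψ ≡ φ = 2/3 ≡ 5/6 = 5/6
φ ⊃ (ψ ≡ φ) = 5/6 ⊃ 5/6 = 1
¬χ = ¬2/3 = 1/3
¬φ = ¬5/6 = 1/6
¬χ ≡ ¬φ = 1/3 ≡ 1/6 = 5/6
(φ ⊃ (ψ ≡ φ)) ≡ (¬χ ≡ ¬φ) = 1 ≡ 5/6 = 5/6
(¬(χ ∧ ψ) ∨ (φ ≡ ¬φ)) ∨ ((φ ⊃ (ψ ≡ φ)) ≡ (¬χ ≡ ¬φ)) = 1/3 ∨ 5/6 = 5/6
((¬(ψ ≡ ψ) ⊃ (¬φ ≡ χ)) ≡ (φ ∧ ¬ψ)) ≡ ((¬(χ ∧ ψ) ∨ (φ ≡ ¬φ)) ∨ ((φ ⊃ (ψ ≡ φ)) ≡ (¬χ ≡ ¬φ))) = 1/3 ≡ 5/6 = 1/2
((χ ∧ ψ) ∧ ((ψ ∨ ¬φ) ⊃ (φ ∨ χ))) ∧ (((¬(ψ ≡ ψ) ⊃ (¬φ ≡ χ)) ≡ (φ ∧ ¬ψ)) ≡ ((¬(χ ∧ ψ) ∨ (φ ≡ ¬φ)) ∨ ((φ ⊃ (ψ ≡ φ)) ≡ (¬χ ≡ ¬φ)))) = 2/3 ∧ 1/2 = 1/2
¬(((¬χ ⊃ (χ ∧ ψ)) ∧ χ) ≡ ¬((φ ⊃ ψ) ⊃ χ)) ∧ (((χ ∧ ψ) ∧ ((ψ ∨ ¬φ) ⊃ (φ ∨ χ))) ∧ (((¬(ψ ≡ ψ) ⊃ (¬φ ≡ χ)) ≡ (φ ∧ ¬ψ)) ≡ ((¬(χ ∧ ψ) ∨ (φ ≡ ¬φ)) ∨ ((φ ⊃ (ψ ≡ φ)) ≡ (¬χ ≡ ¬φ))))) = 1/2 ∧ 1/2 = 1/2

1/2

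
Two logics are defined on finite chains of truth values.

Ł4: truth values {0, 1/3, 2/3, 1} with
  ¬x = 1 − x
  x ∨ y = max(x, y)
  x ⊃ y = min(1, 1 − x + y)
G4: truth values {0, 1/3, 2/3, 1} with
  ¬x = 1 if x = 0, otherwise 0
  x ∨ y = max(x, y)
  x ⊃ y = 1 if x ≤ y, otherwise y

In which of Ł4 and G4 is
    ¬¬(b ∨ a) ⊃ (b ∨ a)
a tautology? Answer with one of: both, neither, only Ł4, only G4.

only Ł4

In Ł4: every assignment gives 1 — tautology.
In G4: at a = 0, b = 1/3 the value is 1/3 — not a tautology.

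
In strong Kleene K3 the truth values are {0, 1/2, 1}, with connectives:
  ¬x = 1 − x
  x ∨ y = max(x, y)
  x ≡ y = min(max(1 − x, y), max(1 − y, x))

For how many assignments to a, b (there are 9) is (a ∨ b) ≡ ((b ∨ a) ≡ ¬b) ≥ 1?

2

a = 0, b = 0 ↦ 1  ≥
a = 0, b = 1/2 ↦ 1/2  <
a = 0, b = 1 ↦ 0  <
a = 1/2, b = 0 ↦ 1/2  <
a = 1/2, b = 1/2 ↦ 1/2  <
a = 1/2, b = 1 ↦ 0  <
a = 1, b = 0 ↦ 1  ≥
a = 1, b = 1/2 ↦ 1/2  <
a = 1, b = 1 ↦ 0  <
So 2 of the 9 assignments meet the threshold.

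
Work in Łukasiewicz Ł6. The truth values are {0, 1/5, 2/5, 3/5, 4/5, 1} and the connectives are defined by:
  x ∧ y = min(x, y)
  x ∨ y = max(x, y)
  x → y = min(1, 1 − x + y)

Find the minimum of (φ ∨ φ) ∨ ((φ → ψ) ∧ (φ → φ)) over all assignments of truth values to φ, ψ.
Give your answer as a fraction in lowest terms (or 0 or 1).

3/5

Take φ = 2/5, ψ = 0:
φ ∨ φ = 2/5 ∨ 2/5 = 2/5
φ → ψ = 2/5 → 0 = 3/5
φ → φ = 2/5 → 2/5 = 1
(φ → ψ) ∧ (φ → φ) = 3/5 ∧ 1 = 3/5
(φ ∨ φ) ∨ ((φ → ψ) ∧ (φ → φ)) = 2/5 ∨ 3/5 = 3/5
No assignment yields a value below 3/5, so this is the minimum.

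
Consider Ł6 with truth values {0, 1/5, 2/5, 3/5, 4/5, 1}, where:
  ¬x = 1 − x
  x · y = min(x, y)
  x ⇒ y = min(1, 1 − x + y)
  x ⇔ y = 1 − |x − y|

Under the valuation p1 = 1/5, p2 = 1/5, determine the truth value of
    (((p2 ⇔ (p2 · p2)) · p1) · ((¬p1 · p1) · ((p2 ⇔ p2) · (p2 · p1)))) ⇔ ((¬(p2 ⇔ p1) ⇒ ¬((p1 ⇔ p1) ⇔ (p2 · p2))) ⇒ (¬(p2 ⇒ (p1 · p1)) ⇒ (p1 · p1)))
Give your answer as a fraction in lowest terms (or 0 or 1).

p2 · p2 = 1/5 · 1/5 = 1/5
p2 ⇔ (p2 · p2) = 1/5 ⇔ 1/5 = 1
(p2 ⇔ (p2 · p2)) · p1 = 1 · 1/5 = 1/5
¬p1 = ¬1/5 = 4/5
¬p1 · p1 = 4/5 · 1/5 = 1/5
p2 ⇔ p2 = 1/5 ⇔ 1/5 = 1
p2 · p1 = 1/5 · 1/5 = 1/5
(p2 ⇔ p2) · (p2 · p1) = 1 · 1/5 = 1/5
(¬p1 · p1) · ((p2 ⇔ p2) · (p2 · p1)) = 1/5 · 1/5 = 1/5
((p2 ⇔ (p2 · p2)) · p1) · ((¬p1 · p1) · ((p2 ⇔ p2) · (p2 · p1))) = 1/5 · 1/5 = 1/5
p2 ⇔ p1 = 1/5 ⇔ 1/5 = 1
¬(p2 ⇔ p1) = ¬1 = 0
p1 ⇔ p1 = 1/5 ⇔ 1/5 = 1
p2 · p2 = 1/5 · 1/5 = 1/5
(p1 ⇔ p1) ⇔ (p2 · p2) = 1 ⇔ 1/5 = 1/5
¬((p1 ⇔ p1) ⇔ (p2 · p2)) = ¬1/5 = 4/5
¬(p2 ⇔ p1) ⇒ ¬((p1 ⇔ p1) ⇔ (p2 · p2)) = 0 ⇒ 4/5 = 1
p1 · p1 = 1/5 · 1/5 = 1/5
p2 ⇒ (p1 · p1) = 1/5 ⇒ 1/5 = 1
¬(p2 ⇒ (p1 · p1)) = ¬1 = 0
p1 · p1 = 1/5 · 1/5 = 1/5
¬(p2 ⇒ (p1 · p1)) ⇒ (p1 · p1) = 0 ⇒ 1/5 = 1
(¬(p2 ⇔ p1) ⇒ ¬((p1 ⇔ p1) ⇔ (p2 · p2))) ⇒ (¬(p2 ⇒ (p1 · p1)) ⇒ (p1 · p1)) = 1 ⇒ 1 = 1
(((p2 ⇔ (p2 · p2)) · p1) · ((¬p1 · p1) · ((p2 ⇔ p2) · (p2 · p1)))) ⇔ ((¬(p2 ⇔ p1) ⇒ ¬((p1 ⇔ p1) ⇔ (p2 · p2))) ⇒ (¬(p2 ⇒ (p1 · p1)) ⇒ (p1 · p1))) = 1/5 ⇔ 1 = 1/5

1/5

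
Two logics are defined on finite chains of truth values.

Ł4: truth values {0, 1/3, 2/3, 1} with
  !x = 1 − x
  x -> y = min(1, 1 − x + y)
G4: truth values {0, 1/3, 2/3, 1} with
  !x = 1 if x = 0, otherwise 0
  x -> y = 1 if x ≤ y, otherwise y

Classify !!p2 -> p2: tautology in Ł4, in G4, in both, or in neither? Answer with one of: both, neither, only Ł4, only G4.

only Ł4

In Ł4: every assignment gives 1 — tautology.
In G4: at p2 = 1/3 the value is 1/3 — not a tautology.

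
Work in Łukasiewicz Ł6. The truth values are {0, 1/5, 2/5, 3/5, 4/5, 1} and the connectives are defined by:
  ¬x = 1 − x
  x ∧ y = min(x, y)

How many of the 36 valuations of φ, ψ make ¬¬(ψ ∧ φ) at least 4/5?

value 1: 1 assignment (counts)
value 4/5: 3 assignments (counts)
value 3/5: 5 assignments
value 2/5: 7 assignments
value 1/5: 9 assignments
value 0: 11 assignments
So 4 of the 36 assignments meet the threshold.

4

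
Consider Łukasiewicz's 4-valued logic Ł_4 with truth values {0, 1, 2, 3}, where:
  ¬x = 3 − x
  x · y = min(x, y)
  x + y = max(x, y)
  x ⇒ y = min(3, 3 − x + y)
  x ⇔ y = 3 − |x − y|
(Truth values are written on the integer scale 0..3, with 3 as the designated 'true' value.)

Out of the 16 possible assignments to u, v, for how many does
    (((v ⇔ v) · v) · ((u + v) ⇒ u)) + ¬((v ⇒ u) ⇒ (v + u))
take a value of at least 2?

8

u = 0, v = 0 ↦ 3  ≥
u = 0, v = 1 ↦ 1  <
u = 0, v = 2 ↦ 1  <
u = 0, v = 3 ↦ 0  <
u = 1, v = 0 ↦ 2  ≥
u = 1, v = 1 ↦ 2  ≥
u = 1, v = 2 ↦ 2  ≥
u = 1, v = 3 ↦ 1  <
u = 2, v = 0 ↦ 1  <
u = 2, v = 1 ↦ 1  <
u = 2, v = 2 ↦ 2  ≥
u = 2, v = 3 ↦ 2  ≥
u = 3, v = 0 ↦ 0  <
u = 3, v = 1 ↦ 1  <
u = 3, v = 2 ↦ 2  ≥
u = 3, v = 3 ↦ 3  ≥
So 8 of the 16 assignments meet the threshold.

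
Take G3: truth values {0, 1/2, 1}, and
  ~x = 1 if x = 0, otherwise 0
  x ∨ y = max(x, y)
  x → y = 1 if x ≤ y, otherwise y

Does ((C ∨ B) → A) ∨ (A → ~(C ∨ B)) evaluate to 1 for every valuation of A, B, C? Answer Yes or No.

Counterexample: take A = 1/2, B = 0, C = 1.
C ∨ B = 1 ∨ 0 = 1
(C ∨ B) → A = 1 → 1/2 = 1/2
C ∨ B = 1 ∨ 0 = 1
~(C ∨ B) = ~1 = 0
A → ~(C ∨ B) = 1/2 → 0 = 0
((C ∨ B) → A) ∨ (A → ~(C ∨ B)) = 1/2 ∨ 0 = 1/2
This gives 1/2 ≠ 1.

No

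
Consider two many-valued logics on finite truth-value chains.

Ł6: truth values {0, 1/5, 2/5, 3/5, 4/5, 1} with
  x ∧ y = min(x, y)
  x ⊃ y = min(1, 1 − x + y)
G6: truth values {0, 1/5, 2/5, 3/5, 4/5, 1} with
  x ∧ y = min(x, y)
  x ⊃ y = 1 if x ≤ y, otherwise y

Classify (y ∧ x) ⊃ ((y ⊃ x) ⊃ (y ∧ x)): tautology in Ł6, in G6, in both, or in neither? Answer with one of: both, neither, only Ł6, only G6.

In Ł6: every assignment gives 1 — tautology.
In G6: every assignment gives 1 — tautology.

both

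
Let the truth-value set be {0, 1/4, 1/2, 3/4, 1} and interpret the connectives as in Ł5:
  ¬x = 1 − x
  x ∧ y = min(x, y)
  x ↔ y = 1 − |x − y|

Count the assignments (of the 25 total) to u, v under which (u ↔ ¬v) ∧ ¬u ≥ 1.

value 1: 1 assignment (counts)
value 3/4: 4 assignments
value 1/2: 7 assignments
value 1/4: 7 assignments
value 0: 6 assignments
So 1 of the 25 assignments meets the threshold.

1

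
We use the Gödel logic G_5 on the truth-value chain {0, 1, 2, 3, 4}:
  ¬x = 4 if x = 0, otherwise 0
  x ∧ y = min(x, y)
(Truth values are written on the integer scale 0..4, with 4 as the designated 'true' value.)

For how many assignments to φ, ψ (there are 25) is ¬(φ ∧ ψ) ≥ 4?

9

value 4: 9 assignments (counts)
value 0: 16 assignments
So 9 of the 25 assignments meet the threshold.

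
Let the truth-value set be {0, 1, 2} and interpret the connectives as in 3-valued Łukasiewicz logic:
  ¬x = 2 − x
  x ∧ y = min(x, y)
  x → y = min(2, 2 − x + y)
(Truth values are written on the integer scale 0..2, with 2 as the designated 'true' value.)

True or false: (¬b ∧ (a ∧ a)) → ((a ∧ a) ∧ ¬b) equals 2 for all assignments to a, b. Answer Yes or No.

a = 0, b = 0 ↦ 2
a = 0, b = 1 ↦ 2
a = 0, b = 2 ↦ 2
a = 1, b = 0 ↦ 2
a = 1, b = 1 ↦ 2
a = 1, b = 2 ↦ 2
a = 2, b = 0 ↦ 2
a = 2, b = 1 ↦ 2
a = 2, b = 2 ↦ 2
Every assignment gives a value ≥ 2.

Yes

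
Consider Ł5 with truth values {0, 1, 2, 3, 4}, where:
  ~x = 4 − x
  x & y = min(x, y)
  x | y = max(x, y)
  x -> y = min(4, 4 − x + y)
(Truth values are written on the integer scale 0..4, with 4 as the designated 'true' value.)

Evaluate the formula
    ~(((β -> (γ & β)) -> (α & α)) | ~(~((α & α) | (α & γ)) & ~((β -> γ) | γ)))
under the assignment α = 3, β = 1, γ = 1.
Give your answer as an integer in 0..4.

γ & β = 1 & 1 = 1
β -> (γ & β) = 1 -> 1 = 4
α & α = 3 & 3 = 3
(β -> (γ & β)) -> (α & α) = 4 -> 3 = 3
α & α = 3 & 3 = 3
α & γ = 3 & 1 = 1
(α & α) | (α & γ) = 3 | 1 = 3
~((α & α) | (α & γ)) = ~3 = 1
β -> γ = 1 -> 1 = 4
(β -> γ) | γ = 4 | 1 = 4
~((β -> γ) | γ) = ~4 = 0
~((α & α) | (α & γ)) & ~((β -> γ) | γ) = 1 & 0 = 0
~(~((α & α) | (α & γ)) & ~((β -> γ) | γ)) = ~0 = 4
((β -> (γ & β)) -> (α & α)) | ~(~((α & α) | (α & γ)) & ~((β -> γ) | γ)) = 3 | 4 = 4
~(((β -> (γ & β)) -> (α & α)) | ~(~((α & α) | (α & γ)) & ~((β -> γ) | γ))) = ~4 = 0

0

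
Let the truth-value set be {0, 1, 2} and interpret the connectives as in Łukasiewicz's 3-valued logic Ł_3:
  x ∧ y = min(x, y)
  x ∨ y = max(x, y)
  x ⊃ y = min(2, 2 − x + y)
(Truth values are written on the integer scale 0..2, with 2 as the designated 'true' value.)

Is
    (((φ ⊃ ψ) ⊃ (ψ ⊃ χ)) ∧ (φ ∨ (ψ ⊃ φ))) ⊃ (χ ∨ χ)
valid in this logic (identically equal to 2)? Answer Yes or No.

No

Counterexample: take φ = 0, ψ = 0, χ = 0.
φ ⊃ ψ = 0 ⊃ 0 = 2
ψ ⊃ χ = 0 ⊃ 0 = 2
(φ ⊃ ψ) ⊃ (ψ ⊃ χ) = 2 ⊃ 2 = 2
ψ ⊃ φ = 0 ⊃ 0 = 2
φ ∨ (ψ ⊃ φ) = 0 ∨ 2 = 2
((φ ⊃ ψ) ⊃ (ψ ⊃ χ)) ∧ (φ ∨ (ψ ⊃ φ)) = 2 ∧ 2 = 2
χ ∨ χ = 0 ∨ 0 = 0
(((φ ⊃ ψ) ⊃ (ψ ⊃ χ)) ∧ (φ ∨ (ψ ⊃ φ))) ⊃ (χ ∨ χ) = 2 ⊃ 0 = 0
This gives 0 ≠ 2.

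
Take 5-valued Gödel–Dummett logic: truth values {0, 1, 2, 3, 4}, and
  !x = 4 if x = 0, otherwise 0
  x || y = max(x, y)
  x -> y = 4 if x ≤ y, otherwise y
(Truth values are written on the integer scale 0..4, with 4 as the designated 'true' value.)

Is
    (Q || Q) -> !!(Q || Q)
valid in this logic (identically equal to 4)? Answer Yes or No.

Yes

Q = 0 ↦ 4
Q = 1 ↦ 4
Q = 2 ↦ 4
Q = 3 ↦ 4
Q = 4 ↦ 4
Every assignment gives a value ≥ 4.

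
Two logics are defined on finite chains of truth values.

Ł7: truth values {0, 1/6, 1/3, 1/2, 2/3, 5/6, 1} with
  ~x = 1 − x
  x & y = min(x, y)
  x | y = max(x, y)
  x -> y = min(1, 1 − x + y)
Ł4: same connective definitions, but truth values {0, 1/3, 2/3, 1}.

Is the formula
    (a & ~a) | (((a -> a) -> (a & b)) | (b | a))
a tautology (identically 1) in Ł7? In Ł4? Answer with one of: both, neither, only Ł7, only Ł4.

neither

In Ł7: at a = 0, b = 0 the value is 0 — not a tautology.
In Ł4: at a = 0, b = 0 the value is 0 — not a tautology.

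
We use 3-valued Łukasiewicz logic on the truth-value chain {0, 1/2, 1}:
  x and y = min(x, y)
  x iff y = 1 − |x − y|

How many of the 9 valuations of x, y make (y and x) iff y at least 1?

x = 0, y = 0 ↦ 1  ≥
x = 0, y = 1/2 ↦ 1/2  <
x = 0, y = 1 ↦ 0  <
x = 1/2, y = 0 ↦ 1  ≥
x = 1/2, y = 1/2 ↦ 1  ≥
x = 1/2, y = 1 ↦ 1/2  <
x = 1, y = 0 ↦ 1  ≥
x = 1, y = 1/2 ↦ 1  ≥
x = 1, y = 1 ↦ 1  ≥
So 6 of the 9 assignments meet the threshold.

6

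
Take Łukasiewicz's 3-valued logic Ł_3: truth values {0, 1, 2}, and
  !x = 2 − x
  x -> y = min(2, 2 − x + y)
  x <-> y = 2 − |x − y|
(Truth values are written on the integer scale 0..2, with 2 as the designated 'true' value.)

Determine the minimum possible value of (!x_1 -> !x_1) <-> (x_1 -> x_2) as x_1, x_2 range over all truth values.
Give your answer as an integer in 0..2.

0

Take x_1 = 2, x_2 = 0:
!x_1 = !2 = 0
!x_1 = !2 = 0
!x_1 -> !x_1 = 0 -> 0 = 2
x_1 -> x_2 = 2 -> 0 = 0
(!x_1 -> !x_1) <-> (x_1 -> x_2) = 2 <-> 0 = 0
No assignment yields a value below 0, so this is the minimum.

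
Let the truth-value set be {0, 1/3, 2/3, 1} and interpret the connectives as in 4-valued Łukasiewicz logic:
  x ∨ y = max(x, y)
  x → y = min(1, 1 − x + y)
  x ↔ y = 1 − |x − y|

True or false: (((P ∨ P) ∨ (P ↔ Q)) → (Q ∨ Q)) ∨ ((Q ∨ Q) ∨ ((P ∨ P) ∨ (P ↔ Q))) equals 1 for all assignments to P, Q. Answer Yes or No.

Counterexample: take P = 0, Q = 1/3.
P ∨ P = 0 ∨ 0 = 0
P ↔ Q = 0 ↔ 1/3 = 2/3
(P ∨ P) ∨ (P ↔ Q) = 0 ∨ 2/3 = 2/3
Q ∨ Q = 1/3 ∨ 1/3 = 1/3
((P ∨ P) ∨ (P ↔ Q)) → (Q ∨ Q) = 2/3 → 1/3 = 2/3
Q ∨ Q = 1/3 ∨ 1/3 = 1/3
P ∨ P = 0 ∨ 0 = 0
P ↔ Q = 0 ↔ 1/3 = 2/3
(P ∨ P) ∨ (P ↔ Q) = 0 ∨ 2/3 = 2/3
(Q ∨ Q) ∨ ((P ∨ P) ∨ (P ↔ Q)) = 1/3 ∨ 2/3 = 2/3
(((P ∨ P) ∨ (P ↔ Q)) → (Q ∨ Q)) ∨ ((Q ∨ Q) ∨ ((P ∨ P) ∨ (P ↔ Q))) = 2/3 ∨ 2/3 = 2/3
This gives 2/3 ≠ 1.

No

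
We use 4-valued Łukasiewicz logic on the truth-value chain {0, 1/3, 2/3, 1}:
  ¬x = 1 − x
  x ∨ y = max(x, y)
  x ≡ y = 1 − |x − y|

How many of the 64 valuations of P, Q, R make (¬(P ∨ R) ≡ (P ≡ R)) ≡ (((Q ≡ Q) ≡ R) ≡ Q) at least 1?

20

value 1: 20 assignments (counts)
value 2/3: 26 assignments
value 1/3: 12 assignments
value 0: 6 assignments
So 20 of the 64 assignments meet the threshold.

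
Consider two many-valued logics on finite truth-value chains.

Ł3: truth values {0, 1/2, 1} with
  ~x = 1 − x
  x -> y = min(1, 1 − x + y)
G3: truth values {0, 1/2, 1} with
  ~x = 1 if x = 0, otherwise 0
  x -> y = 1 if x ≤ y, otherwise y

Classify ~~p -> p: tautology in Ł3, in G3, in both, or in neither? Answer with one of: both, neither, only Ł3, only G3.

only Ł3

In Ł3: every assignment gives 1 — tautology.
In G3: at p = 1/2 the value is 1/2 — not a tautology.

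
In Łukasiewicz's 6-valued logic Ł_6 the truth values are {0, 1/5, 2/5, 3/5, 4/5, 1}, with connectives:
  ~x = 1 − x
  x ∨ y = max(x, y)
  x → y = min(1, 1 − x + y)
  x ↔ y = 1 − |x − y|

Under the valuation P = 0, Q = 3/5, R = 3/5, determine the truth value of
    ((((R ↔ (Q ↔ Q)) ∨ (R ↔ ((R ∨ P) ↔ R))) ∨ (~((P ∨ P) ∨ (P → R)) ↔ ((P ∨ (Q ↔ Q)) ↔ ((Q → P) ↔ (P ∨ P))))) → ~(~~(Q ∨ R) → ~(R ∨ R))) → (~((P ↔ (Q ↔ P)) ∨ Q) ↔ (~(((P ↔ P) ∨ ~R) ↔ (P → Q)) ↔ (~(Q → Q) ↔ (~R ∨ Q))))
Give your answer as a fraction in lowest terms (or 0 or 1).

1

Q ↔ Q = 3/5 ↔ 3/5 = 1
R ↔ (Q ↔ Q) = 3/5 ↔ 1 = 3/5
R ∨ P = 3/5 ∨ 0 = 3/5
(R ∨ P) ↔ R = 3/5 ↔ 3/5 = 1
R ↔ ((R ∨ P) ↔ R) = 3/5 ↔ 1 = 3/5
(R ↔ (Q ↔ Q)) ∨ (R ↔ ((R ∨ P) ↔ R)) = 3/5 ∨ 3/5 = 3/5
P ∨ P = 0 ∨ 0 = 0
P → R = 0 → 3/5 = 1
(P ∨ P) ∨ (P → R) = 0 ∨ 1 = 1
~((P ∨ P) ∨ (P → R)) = ~1 = 0
Q ↔ Q = 3/5 ↔ 3/5 = 1
P ∨ (Q ↔ Q) = 0 ∨ 1 = 1
Q → P = 3/5 → 0 = 2/5
P ∨ P = 0 ∨ 0 = 0
(Q → P) ↔ (P ∨ P) = 2/5 ↔ 0 = 3/5
(P ∨ (Q ↔ Q)) ↔ ((Q → P) ↔ (P ∨ P)) = 1 ↔ 3/5 = 3/5
~((P ∨ P) ∨ (P → R)) ↔ ((P ∨ (Q ↔ Q)) ↔ ((Q → P) ↔ (P ∨ P))) = 0 ↔ 3/5 = 2/5
((R ↔ (Q ↔ Q)) ∨ (R ↔ ((R ∨ P) ↔ R))) ∨ (~((P ∨ P) ∨ (P → R)) ↔ ((P ∨ (Q ↔ Q)) ↔ ((Q → P) ↔ (P ∨ P)))) = 3/5 ∨ 2/5 = 3/5
Q ∨ R = 3/5 ∨ 3/5 = 3/5
~(Q ∨ R) = ~3/5 = 2/5
~~(Q ∨ R) = ~2/5 = 3/5
R ∨ R = 3/5 ∨ 3/5 = 3/5
~(R ∨ R) = ~3/5 = 2/5
~~(Q ∨ R) → ~(R ∨ R) = 3/5 → 2/5 = 4/5
~(~~(Q ∨ R) → ~(R ∨ R)) = ~4/5 = 1/5
(((R ↔ (Q ↔ Q)) ∨ (R ↔ ((R ∨ P) ↔ R))) ∨ (~((P ∨ P) ∨ (P → R)) ↔ ((P ∨ (Q ↔ Q)) ↔ ((Q → P) ↔ (P ∨ P))))) → ~(~~(Q ∨ R) → ~(R ∨ R)) = 3/5 → 1/5 = 3/5
Q ↔ P = 3/5 ↔ 0 = 2/5
P ↔ (Q ↔ P) = 0 ↔ 2/5 = 3/5
(P ↔ (Q ↔ P)) ∨ Q = 3/5 ∨ 3/5 = 3/5
~((P ↔ (Q ↔ P)) ∨ Q) = ~3/5 = 2/5
P ↔ P = 0 ↔ 0 = 1
~R = ~3/5 = 2/5
(P ↔ P) ∨ ~R = 1 ∨ 2/5 = 1
P → Q = 0 → 3/5 = 1
((P ↔ P) ∨ ~R) ↔ (P → Q) = 1 ↔ 1 = 1
~(((P ↔ P) ∨ ~R) ↔ (P → Q)) = ~1 = 0
Q → Q = 3/5 → 3/5 = 1
~(Q → Q) = ~1 = 0
~R = ~3/5 = 2/5
~R ∨ Q = 2/5 ∨ 3/5 = 3/5
~(Q → Q) ↔ (~R ∨ Q) = 0 ↔ 3/5 = 2/5
~(((P ↔ P) ∨ ~R) ↔ (P → Q)) ↔ (~(Q → Q) ↔ (~R ∨ Q)) = 0 ↔ 2/5 = 3/5
~((P ↔ (Q ↔ P)) ∨ Q) ↔ (~(((P ↔ P) ∨ ~R) ↔ (P → Q)) ↔ (~(Q → Q) ↔ (~R ∨ Q))) = 2/5 ↔ 3/5 = 4/5
((((R ↔ (Q ↔ Q)) ∨ (R ↔ ((R ∨ P) ↔ R))) ∨ (~((P ∨ P) ∨ (P → R)) ↔ ((P ∨ (Q ↔ Q)) ↔ ((Q → P) ↔ (P ∨ P))))) → ~(~~(Q ∨ R) → ~(R ∨ R))) → (~((P ↔ (Q ↔ P)) ∨ Q) ↔ (~(((P ↔ P) ∨ ~R) ↔ (P → Q)) ↔ (~(Q → Q) ↔ (~R ∨ Q)))) = 3/5 → 4/5 = 1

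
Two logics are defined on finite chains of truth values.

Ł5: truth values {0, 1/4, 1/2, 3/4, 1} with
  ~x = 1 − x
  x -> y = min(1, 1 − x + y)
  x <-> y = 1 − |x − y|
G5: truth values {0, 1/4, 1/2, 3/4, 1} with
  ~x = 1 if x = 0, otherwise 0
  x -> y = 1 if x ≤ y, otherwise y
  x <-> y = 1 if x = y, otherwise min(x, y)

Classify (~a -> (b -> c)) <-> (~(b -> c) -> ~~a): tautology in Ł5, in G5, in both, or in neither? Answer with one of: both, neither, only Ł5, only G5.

In Ł5: every assignment gives 1 — tautology.
In G5: at a = 0, b = 1/2, c = 1/4 the value is 1/4 — not a tautology.

only Ł5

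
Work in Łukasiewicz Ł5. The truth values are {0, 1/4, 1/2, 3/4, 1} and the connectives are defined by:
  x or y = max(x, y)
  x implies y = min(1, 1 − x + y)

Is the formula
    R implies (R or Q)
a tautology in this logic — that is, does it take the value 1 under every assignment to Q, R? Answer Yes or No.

At Q = 1/4, R = 3/4, for instance:
R or Q = 3/4 or 1/4 = 3/4
R implies (R or Q) = 3/4 implies 3/4 = 1
and checking the remaining 24 assignments likewise gives ≥ 1 in every case.

Yes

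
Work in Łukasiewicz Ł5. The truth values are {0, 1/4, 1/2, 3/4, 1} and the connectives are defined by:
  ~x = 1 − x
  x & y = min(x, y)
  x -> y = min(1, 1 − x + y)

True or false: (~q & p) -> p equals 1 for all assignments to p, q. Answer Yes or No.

At p = 3/4, q = 1, for instance:
~q = ~1 = 0
~q & p = 0 & 3/4 = 0
(~q & p) -> p = 0 -> 3/4 = 1
and checking the remaining 24 assignments likewise gives ≥ 1 in every case.

Yes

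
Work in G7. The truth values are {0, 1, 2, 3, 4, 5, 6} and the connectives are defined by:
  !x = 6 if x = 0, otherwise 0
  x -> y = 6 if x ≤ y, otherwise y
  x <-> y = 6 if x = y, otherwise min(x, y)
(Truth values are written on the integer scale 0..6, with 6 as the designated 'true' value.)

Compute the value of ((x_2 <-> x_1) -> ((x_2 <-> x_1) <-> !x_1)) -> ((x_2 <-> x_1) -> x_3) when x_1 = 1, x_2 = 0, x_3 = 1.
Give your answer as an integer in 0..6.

x_2 <-> x_1 = 0 <-> 1 = 0
x_2 <-> x_1 = 0 <-> 1 = 0
!x_1 = !1 = 0
(x_2 <-> x_1) <-> !x_1 = 0 <-> 0 = 6
(x_2 <-> x_1) -> ((x_2 <-> x_1) <-> !x_1) = 0 -> 6 = 6
x_2 <-> x_1 = 0 <-> 1 = 0
(x_2 <-> x_1) -> x_3 = 0 -> 1 = 6
((x_2 <-> x_1) -> ((x_2 <-> x_1) <-> !x_1)) -> ((x_2 <-> x_1) -> x_3) = 6 -> 6 = 6

6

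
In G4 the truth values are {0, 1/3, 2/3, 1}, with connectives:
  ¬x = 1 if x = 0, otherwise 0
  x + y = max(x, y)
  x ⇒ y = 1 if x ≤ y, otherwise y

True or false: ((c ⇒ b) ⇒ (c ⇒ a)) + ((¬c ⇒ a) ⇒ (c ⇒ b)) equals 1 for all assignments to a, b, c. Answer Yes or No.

Counterexample: take a = 0, b = 1/3, c = 2/3.
c ⇒ b = 2/3 ⇒ 1/3 = 1/3
c ⇒ a = 2/3 ⇒ 0 = 0
(c ⇒ b) ⇒ (c ⇒ a) = 1/3 ⇒ 0 = 0
¬c = ¬2/3 = 0
¬c ⇒ a = 0 ⇒ 0 = 1
c ⇒ b = 2/3 ⇒ 1/3 = 1/3
(¬c ⇒ a) ⇒ (c ⇒ b) = 1 ⇒ 1/3 = 1/3
((c ⇒ b) ⇒ (c ⇒ a)) + ((¬c ⇒ a) ⇒ (c ⇒ b)) = 0 + 1/3 = 1/3
This gives 1/3 ≠ 1.

No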